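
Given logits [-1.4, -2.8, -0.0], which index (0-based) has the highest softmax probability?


Softmax is a monotonic transformation, so it preserves the argmax.
We need to find the index of the maximum logit.
Index 0: -1.4
Index 1: -2.8
Index 2: -0.0
Maximum logit = -0.0 at index 2

2


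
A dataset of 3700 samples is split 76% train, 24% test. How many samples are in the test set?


Train samples = 3700 * 76% = 2812
Test samples = 3700 - 2812
= 888

888


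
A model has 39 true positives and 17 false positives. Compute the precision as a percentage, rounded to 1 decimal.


Precision = TP / (TP + FP) * 100
= 39 / (39 + 17)
= 39 / 56
= 0.6964
= 69.6%

69.6


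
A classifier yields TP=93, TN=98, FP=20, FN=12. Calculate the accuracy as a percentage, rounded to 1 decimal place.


Accuracy = (TP + TN) / (TP + TN + FP + FN) * 100
= (93 + 98) / (93 + 98 + 20 + 12)
= 191 / 223
= 0.8565
= 85.7%

85.7


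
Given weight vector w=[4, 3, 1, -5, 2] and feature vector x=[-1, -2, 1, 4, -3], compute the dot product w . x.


Element-wise products:
4 * -1 = -4
3 * -2 = -6
1 * 1 = 1
-5 * 4 = -20
2 * -3 = -6
Sum = -4 + -6 + 1 + -20 + -6
= -35

-35


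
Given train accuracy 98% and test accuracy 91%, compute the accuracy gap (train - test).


Gap = train_accuracy - test_accuracy
= 98 - 91
= 7%
This moderate gap may indicate mild overfitting.

7


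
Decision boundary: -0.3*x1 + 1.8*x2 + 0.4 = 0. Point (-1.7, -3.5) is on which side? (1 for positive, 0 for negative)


Compute -0.3 * -1.7 + 1.8 * -3.5 + 0.4
= 0.51 + -6.3 + 0.4
= -5.39
Since -5.39 < 0, the point is on the negative side.

0


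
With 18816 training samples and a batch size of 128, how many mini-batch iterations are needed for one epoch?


Iterations per epoch = dataset_size / batch_size
= 18816 / 128
= 147

147


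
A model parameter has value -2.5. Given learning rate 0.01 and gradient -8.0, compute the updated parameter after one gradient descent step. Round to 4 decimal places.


w_new = w_old - lr * gradient
= -2.5 - 0.01 * -8.0
= -2.5 - (-0.08)
= -2.4200

-2.4200


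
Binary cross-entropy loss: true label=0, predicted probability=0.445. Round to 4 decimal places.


For y=0: Loss = -log(1-p)
= -log(1 - 0.445)
= -log(0.555)
= -(-0.5888)
= 0.5888

0.5888


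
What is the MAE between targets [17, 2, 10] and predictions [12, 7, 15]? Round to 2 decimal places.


Absolute errors: [5, 5, 5]
Sum of absolute errors = 15
MAE = 15 / 3 = 5.00

5.00


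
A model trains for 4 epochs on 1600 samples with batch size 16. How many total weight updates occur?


Iterations per epoch = 1600 / 16 = 100
Total updates = iterations_per_epoch * epochs
= 100 * 4
= 400

400


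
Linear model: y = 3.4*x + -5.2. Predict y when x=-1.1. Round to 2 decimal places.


y = 3.4 * -1.1 + (-5.2)
= -3.74 + (-5.2)
= -8.94

-8.94


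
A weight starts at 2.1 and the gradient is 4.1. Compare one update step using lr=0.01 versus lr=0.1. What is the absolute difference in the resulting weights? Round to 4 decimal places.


With lr=0.01: w_new = 2.1 - 0.01 * 4.1 = 2.059
With lr=0.1: w_new = 2.1 - 0.1 * 4.1 = 1.69
Absolute difference = |2.059 - 1.69|
= 0.3690

0.3690


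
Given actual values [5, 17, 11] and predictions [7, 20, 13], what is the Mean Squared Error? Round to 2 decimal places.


Differences: [-2, -3, -2]
Squared errors: [4, 9, 4]
Sum of squared errors = 17
MSE = 17 / 3 = 5.67

5.67


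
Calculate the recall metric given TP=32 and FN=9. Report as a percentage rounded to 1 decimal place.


Recall = TP / (TP + FN) * 100
= 32 / (32 + 9)
= 32 / 41
= 0.7805
= 78.0%

78.0


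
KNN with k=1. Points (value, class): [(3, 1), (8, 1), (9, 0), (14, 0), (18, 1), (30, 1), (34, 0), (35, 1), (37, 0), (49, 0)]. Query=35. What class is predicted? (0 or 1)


Distances from query 35:
Point 35 (class 1): distance = 0
K=1 nearest neighbors: classes = [1]
Votes for class 1: 1 / 1
Majority vote => class 1

1


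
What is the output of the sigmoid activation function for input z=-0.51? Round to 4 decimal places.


sigmoid(z) = 1 / (1 + exp(-z))
exp(-(-0.51)) = exp(0.51) = 1.6653
1 + 1.6653 = 2.6653
1 / 2.6653 = 0.3752

0.3752


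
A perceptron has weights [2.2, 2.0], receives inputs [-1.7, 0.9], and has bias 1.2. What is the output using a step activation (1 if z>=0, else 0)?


z = w . x + b
= 2.2*-1.7 + 2.0*0.9 + 1.2
= -3.74 + 1.8 + 1.2
= -1.94 + 1.2
= -0.74
Since z = -0.74 < 0, output = 0

0


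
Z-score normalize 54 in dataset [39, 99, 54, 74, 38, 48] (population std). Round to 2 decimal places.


Mean = (39 + 99 + 54 + 74 + 38 + 48) / 6 = 58.6667
Variance = sum((x_i - mean)^2) / n = 468.5556
Std = sqrt(468.5556) = 21.6461
Z = (x - mean) / std
= (54 - 58.6667) / 21.6461
= -4.6667 / 21.6461
= -0.22

-0.22


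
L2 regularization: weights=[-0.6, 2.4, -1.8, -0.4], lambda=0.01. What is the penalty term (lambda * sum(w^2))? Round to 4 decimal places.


Squaring each weight:
(-0.6)^2 = 0.36
2.4^2 = 5.76
(-1.8)^2 = 3.24
(-0.4)^2 = 0.16
Sum of squares = 9.52
Penalty = 0.01 * 9.52 = 0.0952

0.0952


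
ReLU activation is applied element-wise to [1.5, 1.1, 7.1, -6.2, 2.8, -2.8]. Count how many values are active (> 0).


ReLU(x) = max(0, x) for each element:
ReLU(1.5) = 1.5
ReLU(1.1) = 1.1
ReLU(7.1) = 7.1
ReLU(-6.2) = 0
ReLU(2.8) = 2.8
ReLU(-2.8) = 0
Active neurons (>0): 4

4


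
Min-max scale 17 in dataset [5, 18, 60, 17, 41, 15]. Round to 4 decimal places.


Min = 5, Max = 60
Range = 60 - 5 = 55
Scaled = (x - min) / (max - min)
= (17 - 5) / 55
= 12 / 55
= 0.2182

0.2182


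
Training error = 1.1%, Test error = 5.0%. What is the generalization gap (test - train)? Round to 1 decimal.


Generalization gap = test_error - train_error
= 5.0 - 1.1
= 3.9%
A moderate gap.

3.9


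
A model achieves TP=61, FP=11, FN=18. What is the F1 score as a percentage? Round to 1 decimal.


Precision = TP / (TP + FP) = 61 / 72 = 0.8472
Recall = TP / (TP + FN) = 61 / 79 = 0.7722
F1 = 2 * P * R / (P + R)
= 2 * 0.8472 * 0.7722 / (0.8472 + 0.7722)
= 1.3084 / 1.6194
= 0.8079
As percentage: 80.8%

80.8


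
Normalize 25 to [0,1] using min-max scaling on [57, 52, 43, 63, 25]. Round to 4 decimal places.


Min = 25, Max = 63
Range = 63 - 25 = 38
Scaled = (x - min) / (max - min)
= (25 - 25) / 38
= 0 / 38
= 0.0000

0.0000


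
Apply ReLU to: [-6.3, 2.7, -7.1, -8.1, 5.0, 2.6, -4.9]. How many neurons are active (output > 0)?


ReLU(x) = max(0, x) for each element:
ReLU(-6.3) = 0
ReLU(2.7) = 2.7
ReLU(-7.1) = 0
ReLU(-8.1) = 0
ReLU(5.0) = 5.0
ReLU(2.6) = 2.6
ReLU(-4.9) = 0
Active neurons (>0): 3

3


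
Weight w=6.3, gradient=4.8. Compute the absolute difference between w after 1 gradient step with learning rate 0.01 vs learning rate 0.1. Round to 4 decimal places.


With lr=0.01: w_new = 6.3 - 0.01 * 4.8 = 6.252
With lr=0.1: w_new = 6.3 - 0.1 * 4.8 = 5.82
Absolute difference = |6.252 - 5.82|
= 0.4320

0.4320


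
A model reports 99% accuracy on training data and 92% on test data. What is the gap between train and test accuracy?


Gap = train_accuracy - test_accuracy
= 99 - 92
= 7%
This moderate gap may indicate mild overfitting.

7


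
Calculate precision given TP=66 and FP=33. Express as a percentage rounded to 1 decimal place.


Precision = TP / (TP + FP) * 100
= 66 / (66 + 33)
= 66 / 99
= 0.6667
= 66.7%

66.7


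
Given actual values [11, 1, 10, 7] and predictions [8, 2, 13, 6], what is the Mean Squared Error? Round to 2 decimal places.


Differences: [3, -1, -3, 1]
Squared errors: [9, 1, 9, 1]
Sum of squared errors = 20
MSE = 20 / 4 = 5.00

5.00


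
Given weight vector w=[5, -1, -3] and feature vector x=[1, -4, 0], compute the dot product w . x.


Element-wise products:
5 * 1 = 5
-1 * -4 = 4
-3 * 0 = 0
Sum = 5 + 4 + 0
= 9

9


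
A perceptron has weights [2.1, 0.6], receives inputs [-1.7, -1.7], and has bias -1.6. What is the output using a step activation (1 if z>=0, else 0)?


z = w . x + b
= 2.1*-1.7 + 0.6*-1.7 + -1.6
= -3.57 + -1.02 + -1.6
= -4.59 + -1.6
= -6.19
Since z = -6.19 < 0, output = 0

0


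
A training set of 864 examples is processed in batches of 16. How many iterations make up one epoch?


Iterations per epoch = dataset_size / batch_size
= 864 / 16
= 54

54


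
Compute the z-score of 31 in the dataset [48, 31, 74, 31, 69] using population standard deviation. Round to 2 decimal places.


Mean = (48 + 31 + 74 + 31 + 69) / 5 = 50.6
Variance = sum((x_i - mean)^2) / n = 332.24
Std = sqrt(332.24) = 18.2275
Z = (x - mean) / std
= (31 - 50.6) / 18.2275
= -19.6 / 18.2275
= -1.08

-1.08


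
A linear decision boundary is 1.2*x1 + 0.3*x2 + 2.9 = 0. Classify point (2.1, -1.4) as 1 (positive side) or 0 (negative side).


Compute 1.2 * 2.1 + 0.3 * -1.4 + 2.9
= 2.52 + -0.42 + 2.9
= 5.0
Since 5.0 >= 0, the point is on the positive side.

1


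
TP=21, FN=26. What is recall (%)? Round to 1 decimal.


Recall = TP / (TP + FN) * 100
= 21 / (21 + 26)
= 21 / 47
= 0.4468
= 44.7%

44.7


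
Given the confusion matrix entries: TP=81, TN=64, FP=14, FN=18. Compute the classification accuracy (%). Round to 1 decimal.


Accuracy = (TP + TN) / (TP + TN + FP + FN) * 100
= (81 + 64) / (81 + 64 + 14 + 18)
= 145 / 177
= 0.8192
= 81.9%

81.9


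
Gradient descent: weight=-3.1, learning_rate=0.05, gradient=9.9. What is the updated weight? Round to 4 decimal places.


w_new = w_old - lr * gradient
= -3.1 - 0.05 * 9.9
= -3.1 - (0.495)
= -3.5950

-3.5950


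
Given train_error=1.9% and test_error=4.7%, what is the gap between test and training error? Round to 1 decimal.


Generalization gap = test_error - train_error
= 4.7 - 1.9
= 2.8%
A moderate gap.

2.8


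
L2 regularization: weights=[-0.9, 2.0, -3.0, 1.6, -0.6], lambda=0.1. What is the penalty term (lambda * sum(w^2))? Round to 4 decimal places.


Squaring each weight:
(-0.9)^2 = 0.81
2.0^2 = 4.0
(-3.0)^2 = 9.0
1.6^2 = 2.56
(-0.6)^2 = 0.36
Sum of squares = 16.73
Penalty = 0.1 * 16.73 = 1.6730

1.6730


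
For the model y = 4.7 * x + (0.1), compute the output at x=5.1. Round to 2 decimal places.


y = 4.7 * 5.1 + (0.1)
= 23.97 + (0.1)
= 24.07

24.07


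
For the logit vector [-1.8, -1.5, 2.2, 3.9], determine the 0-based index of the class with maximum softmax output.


Softmax is a monotonic transformation, so it preserves the argmax.
We need to find the index of the maximum logit.
Index 0: -1.8
Index 1: -1.5
Index 2: 2.2
Index 3: 3.9
Maximum logit = 3.9 at index 3

3


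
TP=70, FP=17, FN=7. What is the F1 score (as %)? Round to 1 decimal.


Precision = TP / (TP + FP) = 70 / 87 = 0.8046
Recall = TP / (TP + FN) = 70 / 77 = 0.9091
F1 = 2 * P * R / (P + R)
= 2 * 0.8046 * 0.9091 / (0.8046 + 0.9091)
= 1.4629 / 1.7137
= 0.8537
As percentage: 85.4%

85.4


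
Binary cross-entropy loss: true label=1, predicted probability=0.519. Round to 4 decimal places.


For y=1: Loss = -log(p)
= -log(0.519)
= -(-0.6559)
= 0.6559

0.6559


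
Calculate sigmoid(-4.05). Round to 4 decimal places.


sigmoid(z) = 1 / (1 + exp(-z))
exp(-(-4.05)) = exp(4.05) = 57.3975
1 + 57.3975 = 58.3975
1 / 58.3975 = 0.0171

0.0171


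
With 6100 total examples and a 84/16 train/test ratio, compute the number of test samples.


Train samples = 6100 * 84% = 5124
Test samples = 6100 - 5124
= 976

976


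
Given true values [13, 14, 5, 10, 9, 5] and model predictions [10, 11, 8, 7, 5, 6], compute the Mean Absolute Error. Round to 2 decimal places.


Absolute errors: [3, 3, 3, 3, 4, 1]
Sum of absolute errors = 17
MAE = 17 / 6 = 2.83

2.83


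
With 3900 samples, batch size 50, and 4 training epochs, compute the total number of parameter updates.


Iterations per epoch = 3900 / 50 = 78
Total updates = iterations_per_epoch * epochs
= 78 * 4
= 312

312


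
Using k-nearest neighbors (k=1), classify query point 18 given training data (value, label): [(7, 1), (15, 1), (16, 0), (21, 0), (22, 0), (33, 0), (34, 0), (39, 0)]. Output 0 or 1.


Distances from query 18:
Point 16 (class 0): distance = 2
K=1 nearest neighbors: classes = [0]
Votes for class 1: 0 / 1
Majority vote => class 0

0


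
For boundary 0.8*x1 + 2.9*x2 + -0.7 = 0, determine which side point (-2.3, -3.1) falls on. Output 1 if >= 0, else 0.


Compute 0.8 * -2.3 + 2.9 * -3.1 + -0.7
= -1.84 + -8.99 + -0.7
= -11.53
Since -11.53 < 0, the point is on the negative side.

0


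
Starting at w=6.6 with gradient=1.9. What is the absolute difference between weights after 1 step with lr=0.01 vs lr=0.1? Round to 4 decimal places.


With lr=0.01: w_new = 6.6 - 0.01 * 1.9 = 6.581
With lr=0.1: w_new = 6.6 - 0.1 * 1.9 = 6.41
Absolute difference = |6.581 - 6.41|
= 0.1710

0.1710


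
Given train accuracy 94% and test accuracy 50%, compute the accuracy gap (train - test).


Gap = train_accuracy - test_accuracy
= 94 - 50
= 44%
This large gap strongly indicates overfitting.

44


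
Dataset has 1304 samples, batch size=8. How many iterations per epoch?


Iterations per epoch = dataset_size / batch_size
= 1304 / 8
= 163

163


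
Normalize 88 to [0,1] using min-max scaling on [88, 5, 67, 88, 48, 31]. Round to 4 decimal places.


Min = 5, Max = 88
Range = 88 - 5 = 83
Scaled = (x - min) / (max - min)
= (88 - 5) / 83
= 83 / 83
= 1.0000

1.0000


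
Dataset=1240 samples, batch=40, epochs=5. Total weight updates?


Iterations per epoch = 1240 / 40 = 31
Total updates = iterations_per_epoch * epochs
= 31 * 5
= 155

155


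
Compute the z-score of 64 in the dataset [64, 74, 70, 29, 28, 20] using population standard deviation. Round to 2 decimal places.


Mean = (64 + 74 + 70 + 29 + 28 + 20) / 6 = 47.5
Variance = sum((x_i - mean)^2) / n = 493.25
Std = sqrt(493.25) = 22.2092
Z = (x - mean) / std
= (64 - 47.5) / 22.2092
= 16.5 / 22.2092
= 0.74

0.74


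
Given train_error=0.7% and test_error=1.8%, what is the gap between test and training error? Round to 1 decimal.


Generalization gap = test_error - train_error
= 1.8 - 0.7
= 1.1%
A small gap suggests good generalization.

1.1


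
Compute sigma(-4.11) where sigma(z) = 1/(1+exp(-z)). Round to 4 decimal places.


sigmoid(z) = 1 / (1 + exp(-z))
exp(-(-4.11)) = exp(4.11) = 60.9467
1 + 60.9467 = 61.9467
1 / 61.9467 = 0.0161

0.0161


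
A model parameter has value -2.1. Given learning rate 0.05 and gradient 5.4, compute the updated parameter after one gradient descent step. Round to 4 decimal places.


w_new = w_old - lr * gradient
= -2.1 - 0.05 * 5.4
= -2.1 - (0.27)
= -2.3700

-2.3700


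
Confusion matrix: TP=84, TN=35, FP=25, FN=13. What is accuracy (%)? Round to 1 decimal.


Accuracy = (TP + TN) / (TP + TN + FP + FN) * 100
= (84 + 35) / (84 + 35 + 25 + 13)
= 119 / 157
= 0.758
= 75.8%

75.8


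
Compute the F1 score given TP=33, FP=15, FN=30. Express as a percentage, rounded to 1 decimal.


Precision = TP / (TP + FP) = 33 / 48 = 0.6875
Recall = TP / (TP + FN) = 33 / 63 = 0.5238
F1 = 2 * P * R / (P + R)
= 2 * 0.6875 * 0.5238 / (0.6875 + 0.5238)
= 0.7202 / 1.2113
= 0.5946
As percentage: 59.5%

59.5


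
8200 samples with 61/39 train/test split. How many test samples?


Train samples = 8200 * 61% = 5002
Test samples = 8200 - 5002
= 3198

3198


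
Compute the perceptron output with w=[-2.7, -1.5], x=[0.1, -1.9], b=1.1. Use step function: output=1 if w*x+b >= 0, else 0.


z = w . x + b
= -2.7*0.1 + -1.5*-1.9 + 1.1
= -0.27 + 2.85 + 1.1
= 2.58 + 1.1
= 3.68
Since z = 3.68 >= 0, output = 1

1


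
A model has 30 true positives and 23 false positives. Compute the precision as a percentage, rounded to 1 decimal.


Precision = TP / (TP + FP) * 100
= 30 / (30 + 23)
= 30 / 53
= 0.566
= 56.6%

56.6


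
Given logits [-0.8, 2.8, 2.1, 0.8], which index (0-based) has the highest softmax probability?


Softmax is a monotonic transformation, so it preserves the argmax.
We need to find the index of the maximum logit.
Index 0: -0.8
Index 1: 2.8
Index 2: 2.1
Index 3: 0.8
Maximum logit = 2.8 at index 1

1


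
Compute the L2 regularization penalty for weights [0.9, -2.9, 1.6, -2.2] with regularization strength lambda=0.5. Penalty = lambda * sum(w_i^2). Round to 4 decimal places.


Squaring each weight:
0.9^2 = 0.81
(-2.9)^2 = 8.41
1.6^2 = 2.56
(-2.2)^2 = 4.84
Sum of squares = 16.62
Penalty = 0.5 * 16.62 = 8.3100

8.3100


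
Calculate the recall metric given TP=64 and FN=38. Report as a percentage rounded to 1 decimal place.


Recall = TP / (TP + FN) * 100
= 64 / (64 + 38)
= 64 / 102
= 0.6275
= 62.7%

62.7


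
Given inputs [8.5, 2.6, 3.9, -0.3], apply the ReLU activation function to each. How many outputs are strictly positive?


ReLU(x) = max(0, x) for each element:
ReLU(8.5) = 8.5
ReLU(2.6) = 2.6
ReLU(3.9) = 3.9
ReLU(-0.3) = 0
Active neurons (>0): 3

3


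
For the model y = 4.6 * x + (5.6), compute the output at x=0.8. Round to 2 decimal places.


y = 4.6 * 0.8 + (5.6)
= 3.68 + (5.6)
= 9.28

9.28


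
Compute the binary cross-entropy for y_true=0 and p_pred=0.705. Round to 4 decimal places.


For y=0: Loss = -log(1-p)
= -log(1 - 0.705)
= -log(0.295)
= -(-1.2208)
= 1.2208

1.2208


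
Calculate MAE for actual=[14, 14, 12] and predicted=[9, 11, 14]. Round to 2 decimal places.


Absolute errors: [5, 3, 2]
Sum of absolute errors = 10
MAE = 10 / 3 = 3.33

3.33


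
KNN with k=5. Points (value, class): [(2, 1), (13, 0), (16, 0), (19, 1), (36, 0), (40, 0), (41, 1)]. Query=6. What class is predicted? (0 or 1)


Distances from query 6:
Point 2 (class 1): distance = 4
Point 13 (class 0): distance = 7
Point 16 (class 0): distance = 10
Point 19 (class 1): distance = 13
Point 36 (class 0): distance = 30
K=5 nearest neighbors: classes = [1, 0, 0, 1, 0]
Votes for class 1: 2 / 5
Majority vote => class 0

0


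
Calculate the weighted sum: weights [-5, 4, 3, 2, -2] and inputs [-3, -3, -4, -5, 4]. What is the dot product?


Element-wise products:
-5 * -3 = 15
4 * -3 = -12
3 * -4 = -12
2 * -5 = -10
-2 * 4 = -8
Sum = 15 + -12 + -12 + -10 + -8
= -27

-27


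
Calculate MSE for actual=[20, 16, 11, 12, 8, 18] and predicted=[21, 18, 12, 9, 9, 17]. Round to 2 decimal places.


Differences: [-1, -2, -1, 3, -1, 1]
Squared errors: [1, 4, 1, 9, 1, 1]
Sum of squared errors = 17
MSE = 17 / 6 = 2.83

2.83


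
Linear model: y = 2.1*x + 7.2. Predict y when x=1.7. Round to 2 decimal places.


y = 2.1 * 1.7 + (7.2)
= 3.57 + (7.2)
= 10.77

10.77


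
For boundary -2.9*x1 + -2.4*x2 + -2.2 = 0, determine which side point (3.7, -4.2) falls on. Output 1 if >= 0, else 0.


Compute -2.9 * 3.7 + -2.4 * -4.2 + -2.2
= -10.73 + 10.08 + -2.2
= -2.85
Since -2.85 < 0, the point is on the negative side.

0


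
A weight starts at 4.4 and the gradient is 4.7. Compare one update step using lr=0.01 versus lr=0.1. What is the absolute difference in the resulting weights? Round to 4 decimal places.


With lr=0.01: w_new = 4.4 - 0.01 * 4.7 = 4.353
With lr=0.1: w_new = 4.4 - 0.1 * 4.7 = 3.93
Absolute difference = |4.353 - 3.93|
= 0.4230

0.4230


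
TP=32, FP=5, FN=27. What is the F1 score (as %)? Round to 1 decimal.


Precision = TP / (TP + FP) = 32 / 37 = 0.8649
Recall = TP / (TP + FN) = 32 / 59 = 0.5424
F1 = 2 * P * R / (P + R)
= 2 * 0.8649 * 0.5424 / (0.8649 + 0.5424)
= 0.9382 / 1.4072
= 0.6667
As percentage: 66.7%

66.7


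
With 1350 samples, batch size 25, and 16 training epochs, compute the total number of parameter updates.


Iterations per epoch = 1350 / 25 = 54
Total updates = iterations_per_epoch * epochs
= 54 * 16
= 864

864


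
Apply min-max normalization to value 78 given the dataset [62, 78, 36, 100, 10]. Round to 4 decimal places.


Min = 10, Max = 100
Range = 100 - 10 = 90
Scaled = (x - min) / (max - min)
= (78 - 10) / 90
= 68 / 90
= 0.7556

0.7556


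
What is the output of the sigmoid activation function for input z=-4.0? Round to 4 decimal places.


sigmoid(z) = 1 / (1 + exp(-z))
exp(-(-4.0)) = exp(4.0) = 54.5981
1 + 54.5981 = 55.5981
1 / 55.5981 = 0.0180

0.0180


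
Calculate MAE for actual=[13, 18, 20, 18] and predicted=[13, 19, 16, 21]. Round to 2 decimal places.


Absolute errors: [0, 1, 4, 3]
Sum of absolute errors = 8
MAE = 8 / 4 = 2.00

2.00


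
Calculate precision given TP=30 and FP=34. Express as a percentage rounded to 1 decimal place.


Precision = TP / (TP + FP) * 100
= 30 / (30 + 34)
= 30 / 64
= 0.4688
= 46.9%

46.9


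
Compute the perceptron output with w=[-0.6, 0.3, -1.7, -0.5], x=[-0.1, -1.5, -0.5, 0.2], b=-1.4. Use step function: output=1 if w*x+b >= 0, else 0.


z = w . x + b
= -0.6*-0.1 + 0.3*-1.5 + -1.7*-0.5 + -0.5*0.2 + -1.4
= 0.06 + -0.45 + 0.85 + -0.1 + -1.4
= 0.36 + -1.4
= -1.04
Since z = -1.04 < 0, output = 0

0


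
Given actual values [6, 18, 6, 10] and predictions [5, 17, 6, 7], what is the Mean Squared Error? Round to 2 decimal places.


Differences: [1, 1, 0, 3]
Squared errors: [1, 1, 0, 9]
Sum of squared errors = 11
MSE = 11 / 4 = 2.75

2.75


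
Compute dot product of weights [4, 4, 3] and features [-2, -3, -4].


Element-wise products:
4 * -2 = -8
4 * -3 = -12
3 * -4 = -12
Sum = -8 + -12 + -12
= -32

-32


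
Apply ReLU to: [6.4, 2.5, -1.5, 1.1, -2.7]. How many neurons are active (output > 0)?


ReLU(x) = max(0, x) for each element:
ReLU(6.4) = 6.4
ReLU(2.5) = 2.5
ReLU(-1.5) = 0
ReLU(1.1) = 1.1
ReLU(-2.7) = 0
Active neurons (>0): 3

3


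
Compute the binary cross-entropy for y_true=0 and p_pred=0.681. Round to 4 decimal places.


For y=0: Loss = -log(1-p)
= -log(1 - 0.681)
= -log(0.319)
= -(-1.1426)
= 1.1426

1.1426


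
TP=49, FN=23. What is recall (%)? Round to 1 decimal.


Recall = TP / (TP + FN) * 100
= 49 / (49 + 23)
= 49 / 72
= 0.6806
= 68.1%

68.1


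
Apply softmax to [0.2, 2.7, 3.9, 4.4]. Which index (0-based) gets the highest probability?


Softmax is a monotonic transformation, so it preserves the argmax.
We need to find the index of the maximum logit.
Index 0: 0.2
Index 1: 2.7
Index 2: 3.9
Index 3: 4.4
Maximum logit = 4.4 at index 3

3


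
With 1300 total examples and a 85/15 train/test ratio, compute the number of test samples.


Train samples = 1300 * 85% = 1105
Test samples = 1300 - 1105
= 195

195


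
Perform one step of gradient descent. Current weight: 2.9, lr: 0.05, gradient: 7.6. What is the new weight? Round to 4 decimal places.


w_new = w_old - lr * gradient
= 2.9 - 0.05 * 7.6
= 2.9 - (0.38)
= 2.5200

2.5200


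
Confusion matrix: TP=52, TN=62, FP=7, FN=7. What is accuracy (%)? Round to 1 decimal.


Accuracy = (TP + TN) / (TP + TN + FP + FN) * 100
= (52 + 62) / (52 + 62 + 7 + 7)
= 114 / 128
= 0.8906
= 89.1%

89.1


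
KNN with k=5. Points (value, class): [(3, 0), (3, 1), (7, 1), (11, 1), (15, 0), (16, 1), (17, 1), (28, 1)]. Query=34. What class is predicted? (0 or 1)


Distances from query 34:
Point 28 (class 1): distance = 6
Point 17 (class 1): distance = 17
Point 16 (class 1): distance = 18
Point 15 (class 0): distance = 19
Point 11 (class 1): distance = 23
K=5 nearest neighbors: classes = [1, 1, 1, 0, 1]
Votes for class 1: 4 / 5
Majority vote => class 1

1


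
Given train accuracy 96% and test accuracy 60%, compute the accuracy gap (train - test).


Gap = train_accuracy - test_accuracy
= 96 - 60
= 36%
This large gap strongly indicates overfitting.

36


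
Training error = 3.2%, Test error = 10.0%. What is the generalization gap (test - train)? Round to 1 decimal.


Generalization gap = test_error - train_error
= 10.0 - 3.2
= 6.8%
A moderate gap.

6.8


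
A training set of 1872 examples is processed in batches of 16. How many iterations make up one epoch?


Iterations per epoch = dataset_size / batch_size
= 1872 / 16
= 117

117


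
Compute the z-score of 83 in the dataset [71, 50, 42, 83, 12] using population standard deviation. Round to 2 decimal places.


Mean = (71 + 50 + 42 + 83 + 12) / 5 = 51.6
Variance = sum((x_i - mean)^2) / n = 605.04
Std = sqrt(605.04) = 24.5976
Z = (x - mean) / std
= (83 - 51.6) / 24.5976
= 31.4 / 24.5976
= 1.28

1.28


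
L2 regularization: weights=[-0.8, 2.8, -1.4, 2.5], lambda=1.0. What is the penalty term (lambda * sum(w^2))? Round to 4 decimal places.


Squaring each weight:
(-0.8)^2 = 0.64
2.8^2 = 7.84
(-1.4)^2 = 1.96
2.5^2 = 6.25
Sum of squares = 16.69
Penalty = 1.0 * 16.69 = 16.6900

16.6900


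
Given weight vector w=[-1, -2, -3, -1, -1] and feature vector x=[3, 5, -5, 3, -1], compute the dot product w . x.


Element-wise products:
-1 * 3 = -3
-2 * 5 = -10
-3 * -5 = 15
-1 * 3 = -3
-1 * -1 = 1
Sum = -3 + -10 + 15 + -3 + 1
= 0

0


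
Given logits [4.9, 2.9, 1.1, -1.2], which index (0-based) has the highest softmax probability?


Softmax is a monotonic transformation, so it preserves the argmax.
We need to find the index of the maximum logit.
Index 0: 4.9
Index 1: 2.9
Index 2: 1.1
Index 3: -1.2
Maximum logit = 4.9 at index 0

0


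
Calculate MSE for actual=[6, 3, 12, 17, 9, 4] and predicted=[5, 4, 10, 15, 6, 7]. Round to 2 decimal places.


Differences: [1, -1, 2, 2, 3, -3]
Squared errors: [1, 1, 4, 4, 9, 9]
Sum of squared errors = 28
MSE = 28 / 6 = 4.67

4.67


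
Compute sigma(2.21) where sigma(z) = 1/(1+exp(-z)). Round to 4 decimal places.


sigmoid(z) = 1 / (1 + exp(-z))
exp(-(2.21)) = exp(-2.21) = 0.1097
1 + 0.1097 = 1.1097
1 / 1.1097 = 0.9011

0.9011


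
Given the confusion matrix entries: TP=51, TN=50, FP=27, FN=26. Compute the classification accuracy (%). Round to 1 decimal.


Accuracy = (TP + TN) / (TP + TN + FP + FN) * 100
= (51 + 50) / (51 + 50 + 27 + 26)
= 101 / 154
= 0.6558
= 65.6%

65.6


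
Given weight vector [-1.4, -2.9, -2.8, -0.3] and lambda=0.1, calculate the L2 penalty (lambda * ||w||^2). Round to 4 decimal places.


Squaring each weight:
(-1.4)^2 = 1.96
(-2.9)^2 = 8.41
(-2.8)^2 = 7.84
(-0.3)^2 = 0.09
Sum of squares = 18.3
Penalty = 0.1 * 18.3 = 1.8300

1.8300


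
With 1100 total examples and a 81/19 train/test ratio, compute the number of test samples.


Train samples = 1100 * 81% = 891
Test samples = 1100 - 891
= 209

209


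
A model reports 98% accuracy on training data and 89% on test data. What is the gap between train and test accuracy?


Gap = train_accuracy - test_accuracy
= 98 - 89
= 9%
This moderate gap may indicate mild overfitting.

9


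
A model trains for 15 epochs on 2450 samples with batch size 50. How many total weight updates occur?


Iterations per epoch = 2450 / 50 = 49
Total updates = iterations_per_epoch * epochs
= 49 * 15
= 735

735


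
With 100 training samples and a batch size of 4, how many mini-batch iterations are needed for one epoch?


Iterations per epoch = dataset_size / batch_size
= 100 / 4
= 25

25


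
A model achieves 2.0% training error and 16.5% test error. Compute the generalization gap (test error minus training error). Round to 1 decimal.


Generalization gap = test_error - train_error
= 16.5 - 2.0
= 14.5%
A large gap suggests overfitting.

14.5


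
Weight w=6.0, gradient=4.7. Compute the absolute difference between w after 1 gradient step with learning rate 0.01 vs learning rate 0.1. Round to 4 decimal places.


With lr=0.01: w_new = 6.0 - 0.01 * 4.7 = 5.953
With lr=0.1: w_new = 6.0 - 0.1 * 4.7 = 5.53
Absolute difference = |5.953 - 5.53|
= 0.4230

0.4230


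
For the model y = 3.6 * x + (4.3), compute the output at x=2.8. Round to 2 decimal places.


y = 3.6 * 2.8 + (4.3)
= 10.08 + (4.3)
= 14.38

14.38


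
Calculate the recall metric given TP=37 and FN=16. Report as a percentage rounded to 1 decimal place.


Recall = TP / (TP + FN) * 100
= 37 / (37 + 16)
= 37 / 53
= 0.6981
= 69.8%

69.8


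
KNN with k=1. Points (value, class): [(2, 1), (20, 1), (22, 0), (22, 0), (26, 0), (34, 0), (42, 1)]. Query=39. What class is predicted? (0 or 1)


Distances from query 39:
Point 42 (class 1): distance = 3
K=1 nearest neighbors: classes = [1]
Votes for class 1: 1 / 1
Majority vote => class 1

1


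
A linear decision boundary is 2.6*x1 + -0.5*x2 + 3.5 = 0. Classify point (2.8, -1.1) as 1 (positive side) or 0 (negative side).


Compute 2.6 * 2.8 + -0.5 * -1.1 + 3.5
= 7.28 + 0.55 + 3.5
= 11.33
Since 11.33 >= 0, the point is on the positive side.

1


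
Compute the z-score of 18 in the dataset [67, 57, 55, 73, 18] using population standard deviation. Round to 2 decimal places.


Mean = (67 + 57 + 55 + 73 + 18) / 5 = 54.0
Variance = sum((x_i - mean)^2) / n = 367.2
Std = sqrt(367.2) = 19.1625
Z = (x - mean) / std
= (18 - 54.0) / 19.1625
= -36.0 / 19.1625
= -1.88

-1.88


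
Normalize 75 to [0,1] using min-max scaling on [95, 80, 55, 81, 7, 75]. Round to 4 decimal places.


Min = 7, Max = 95
Range = 95 - 7 = 88
Scaled = (x - min) / (max - min)
= (75 - 7) / 88
= 68 / 88
= 0.7727

0.7727


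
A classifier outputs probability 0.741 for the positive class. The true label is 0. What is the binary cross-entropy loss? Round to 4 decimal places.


For y=0: Loss = -log(1-p)
= -log(1 - 0.741)
= -log(0.259)
= -(-1.3509)
= 1.3509

1.3509


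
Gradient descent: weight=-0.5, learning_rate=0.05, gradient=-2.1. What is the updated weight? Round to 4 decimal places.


w_new = w_old - lr * gradient
= -0.5 - 0.05 * -2.1
= -0.5 - (-0.105)
= -0.3950

-0.3950


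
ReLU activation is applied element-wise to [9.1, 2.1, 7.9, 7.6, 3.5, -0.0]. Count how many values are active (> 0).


ReLU(x) = max(0, x) for each element:
ReLU(9.1) = 9.1
ReLU(2.1) = 2.1
ReLU(7.9) = 7.9
ReLU(7.6) = 7.6
ReLU(3.5) = 3.5
ReLU(-0.0) = 0
Active neurons (>0): 5

5


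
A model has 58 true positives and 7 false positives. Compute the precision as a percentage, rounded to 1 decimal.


Precision = TP / (TP + FP) * 100
= 58 / (58 + 7)
= 58 / 65
= 0.8923
= 89.2%

89.2


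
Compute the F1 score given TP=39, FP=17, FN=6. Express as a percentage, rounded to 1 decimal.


Precision = TP / (TP + FP) = 39 / 56 = 0.6964
Recall = TP / (TP + FN) = 39 / 45 = 0.8667
F1 = 2 * P * R / (P + R)
= 2 * 0.6964 * 0.8667 / (0.6964 + 0.8667)
= 1.2071 / 1.5631
= 0.7723
As percentage: 77.2%

77.2


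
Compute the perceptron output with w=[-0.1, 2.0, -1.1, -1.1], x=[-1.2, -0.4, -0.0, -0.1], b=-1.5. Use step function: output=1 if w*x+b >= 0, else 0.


z = w . x + b
= -0.1*-1.2 + 2.0*-0.4 + -1.1*-0.0 + -1.1*-0.1 + -1.5
= 0.12 + -0.8 + 0.0 + 0.11 + -1.5
= -0.57 + -1.5
= -2.07
Since z = -2.07 < 0, output = 0

0


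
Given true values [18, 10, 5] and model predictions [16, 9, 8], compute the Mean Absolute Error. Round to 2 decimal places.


Absolute errors: [2, 1, 3]
Sum of absolute errors = 6
MAE = 6 / 3 = 2.00

2.00


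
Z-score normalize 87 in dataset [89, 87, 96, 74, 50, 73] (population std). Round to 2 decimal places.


Mean = (89 + 87 + 96 + 74 + 50 + 73) / 6 = 78.1667
Variance = sum((x_i - mean)^2) / n = 225.1389
Std = sqrt(225.1389) = 15.0046
Z = (x - mean) / std
= (87 - 78.1667) / 15.0046
= 8.8333 / 15.0046
= 0.59

0.59


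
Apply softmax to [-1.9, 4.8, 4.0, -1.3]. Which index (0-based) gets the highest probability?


Softmax is a monotonic transformation, so it preserves the argmax.
We need to find the index of the maximum logit.
Index 0: -1.9
Index 1: 4.8
Index 2: 4.0
Index 3: -1.3
Maximum logit = 4.8 at index 1

1


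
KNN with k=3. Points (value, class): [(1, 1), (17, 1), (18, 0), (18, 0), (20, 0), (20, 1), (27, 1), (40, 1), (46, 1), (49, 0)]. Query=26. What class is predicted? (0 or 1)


Distances from query 26:
Point 27 (class 1): distance = 1
Point 20 (class 0): distance = 6
Point 20 (class 1): distance = 6
K=3 nearest neighbors: classes = [1, 0, 1]
Votes for class 1: 2 / 3
Majority vote => class 1

1


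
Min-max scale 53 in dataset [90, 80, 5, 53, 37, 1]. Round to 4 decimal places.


Min = 1, Max = 90
Range = 90 - 1 = 89
Scaled = (x - min) / (max - min)
= (53 - 1) / 89
= 52 / 89
= 0.5843

0.5843


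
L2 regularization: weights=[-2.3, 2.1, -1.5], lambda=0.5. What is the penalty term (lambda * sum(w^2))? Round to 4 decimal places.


Squaring each weight:
(-2.3)^2 = 5.29
2.1^2 = 4.41
(-1.5)^2 = 2.25
Sum of squares = 11.95
Penalty = 0.5 * 11.95 = 5.9750

5.9750


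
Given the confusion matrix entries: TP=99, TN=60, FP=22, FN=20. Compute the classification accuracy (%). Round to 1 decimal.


Accuracy = (TP + TN) / (TP + TN + FP + FN) * 100
= (99 + 60) / (99 + 60 + 22 + 20)
= 159 / 201
= 0.791
= 79.1%

79.1


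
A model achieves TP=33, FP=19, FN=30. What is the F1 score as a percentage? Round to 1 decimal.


Precision = TP / (TP + FP) = 33 / 52 = 0.6346
Recall = TP / (TP + FN) = 33 / 63 = 0.5238
F1 = 2 * P * R / (P + R)
= 2 * 0.6346 * 0.5238 / (0.6346 + 0.5238)
= 0.6648 / 1.1584
= 0.5739
As percentage: 57.4%

57.4


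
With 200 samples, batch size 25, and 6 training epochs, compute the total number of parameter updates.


Iterations per epoch = 200 / 25 = 8
Total updates = iterations_per_epoch * epochs
= 8 * 6
= 48

48


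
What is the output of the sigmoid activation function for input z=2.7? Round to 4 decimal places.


sigmoid(z) = 1 / (1 + exp(-z))
exp(-(2.7)) = exp(-2.7) = 0.0672
1 + 0.0672 = 1.0672
1 / 1.0672 = 0.9370

0.9370


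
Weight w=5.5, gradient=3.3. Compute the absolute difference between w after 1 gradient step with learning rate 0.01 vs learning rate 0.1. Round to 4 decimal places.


With lr=0.01: w_new = 5.5 - 0.01 * 3.3 = 5.467
With lr=0.1: w_new = 5.5 - 0.1 * 3.3 = 5.17
Absolute difference = |5.467 - 5.17|
= 0.2970

0.2970


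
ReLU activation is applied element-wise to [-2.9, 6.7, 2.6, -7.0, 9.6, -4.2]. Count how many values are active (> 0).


ReLU(x) = max(0, x) for each element:
ReLU(-2.9) = 0
ReLU(6.7) = 6.7
ReLU(2.6) = 2.6
ReLU(-7.0) = 0
ReLU(9.6) = 9.6
ReLU(-4.2) = 0
Active neurons (>0): 3

3


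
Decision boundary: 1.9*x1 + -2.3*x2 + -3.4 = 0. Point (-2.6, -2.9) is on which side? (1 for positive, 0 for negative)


Compute 1.9 * -2.6 + -2.3 * -2.9 + -3.4
= -4.94 + 6.67 + -3.4
= -1.67
Since -1.67 < 0, the point is on the negative side.

0


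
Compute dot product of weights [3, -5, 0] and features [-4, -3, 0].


Element-wise products:
3 * -4 = -12
-5 * -3 = 15
0 * 0 = 0
Sum = -12 + 15 + 0
= 3

3


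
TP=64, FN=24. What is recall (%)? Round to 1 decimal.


Recall = TP / (TP + FN) * 100
= 64 / (64 + 24)
= 64 / 88
= 0.7273
= 72.7%

72.7


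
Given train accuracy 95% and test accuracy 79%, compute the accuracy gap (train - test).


Gap = train_accuracy - test_accuracy
= 95 - 79
= 16%
This gap suggests the model is overfitting.

16


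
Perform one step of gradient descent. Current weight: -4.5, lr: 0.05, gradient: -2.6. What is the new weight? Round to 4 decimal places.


w_new = w_old - lr * gradient
= -4.5 - 0.05 * -2.6
= -4.5 - (-0.13)
= -4.3700

-4.3700


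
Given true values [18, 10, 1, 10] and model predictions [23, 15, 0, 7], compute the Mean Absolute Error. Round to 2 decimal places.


Absolute errors: [5, 5, 1, 3]
Sum of absolute errors = 14
MAE = 14 / 4 = 3.50

3.50


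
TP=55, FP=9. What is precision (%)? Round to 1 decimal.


Precision = TP / (TP + FP) * 100
= 55 / (55 + 9)
= 55 / 64
= 0.8594
= 85.9%

85.9


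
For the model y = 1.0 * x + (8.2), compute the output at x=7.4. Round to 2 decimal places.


y = 1.0 * 7.4 + (8.2)
= 7.4 + (8.2)
= 15.60

15.60


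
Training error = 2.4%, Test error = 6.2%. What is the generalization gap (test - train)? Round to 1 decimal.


Generalization gap = test_error - train_error
= 6.2 - 2.4
= 3.8%
A moderate gap.

3.8


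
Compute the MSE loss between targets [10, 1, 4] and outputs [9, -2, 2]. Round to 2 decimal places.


Differences: [1, 3, 2]
Squared errors: [1, 9, 4]
Sum of squared errors = 14
MSE = 14 / 3 = 4.67

4.67


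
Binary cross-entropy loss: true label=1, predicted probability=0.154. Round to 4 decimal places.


For y=1: Loss = -log(p)
= -log(0.154)
= -(-1.8708)
= 1.8708

1.8708


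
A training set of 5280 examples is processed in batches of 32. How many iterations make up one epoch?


Iterations per epoch = dataset_size / batch_size
= 5280 / 32
= 165

165


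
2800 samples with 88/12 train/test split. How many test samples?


Train samples = 2800 * 88% = 2464
Test samples = 2800 - 2464
= 336

336


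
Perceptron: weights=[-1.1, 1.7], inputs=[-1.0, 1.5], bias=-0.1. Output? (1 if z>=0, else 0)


z = w . x + b
= -1.1*-1.0 + 1.7*1.5 + -0.1
= 1.1 + 2.55 + -0.1
= 3.65 + -0.1
= 3.55
Since z = 3.55 >= 0, output = 1

1


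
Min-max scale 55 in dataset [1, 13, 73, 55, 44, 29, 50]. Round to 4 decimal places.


Min = 1, Max = 73
Range = 73 - 1 = 72
Scaled = (x - min) / (max - min)
= (55 - 1) / 72
= 54 / 72
= 0.7500

0.7500


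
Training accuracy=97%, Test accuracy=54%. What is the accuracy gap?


Gap = train_accuracy - test_accuracy
= 97 - 54
= 43%
This large gap strongly indicates overfitting.

43


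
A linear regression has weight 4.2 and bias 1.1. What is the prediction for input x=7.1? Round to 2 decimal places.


y = 4.2 * 7.1 + (1.1)
= 29.82 + (1.1)
= 30.92

30.92


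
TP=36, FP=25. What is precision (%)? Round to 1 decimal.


Precision = TP / (TP + FP) * 100
= 36 / (36 + 25)
= 36 / 61
= 0.5902
= 59.0%

59.0


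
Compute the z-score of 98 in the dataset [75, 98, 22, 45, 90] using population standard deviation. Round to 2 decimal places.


Mean = (75 + 98 + 22 + 45 + 90) / 5 = 66.0
Variance = sum((x_i - mean)^2) / n = 811.6
Std = sqrt(811.6) = 28.4886
Z = (x - mean) / std
= (98 - 66.0) / 28.4886
= 32.0 / 28.4886
= 1.12

1.12


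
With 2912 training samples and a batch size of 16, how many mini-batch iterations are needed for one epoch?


Iterations per epoch = dataset_size / batch_size
= 2912 / 16
= 182

182


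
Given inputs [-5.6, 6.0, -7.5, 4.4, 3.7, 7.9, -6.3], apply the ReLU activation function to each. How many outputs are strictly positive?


ReLU(x) = max(0, x) for each element:
ReLU(-5.6) = 0
ReLU(6.0) = 6.0
ReLU(-7.5) = 0
ReLU(4.4) = 4.4
ReLU(3.7) = 3.7
ReLU(7.9) = 7.9
ReLU(-6.3) = 0
Active neurons (>0): 4

4


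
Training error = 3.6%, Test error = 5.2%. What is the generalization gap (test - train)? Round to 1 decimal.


Generalization gap = test_error - train_error
= 5.2 - 3.6
= 1.6%
A small gap suggests good generalization.

1.6


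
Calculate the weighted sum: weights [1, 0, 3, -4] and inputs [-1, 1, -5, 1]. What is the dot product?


Element-wise products:
1 * -1 = -1
0 * 1 = 0
3 * -5 = -15
-4 * 1 = -4
Sum = -1 + 0 + -15 + -4
= -20

-20


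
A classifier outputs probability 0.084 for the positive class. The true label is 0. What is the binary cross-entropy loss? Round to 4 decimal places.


For y=0: Loss = -log(1-p)
= -log(1 - 0.084)
= -log(0.916)
= -(-0.0877)
= 0.0877

0.0877


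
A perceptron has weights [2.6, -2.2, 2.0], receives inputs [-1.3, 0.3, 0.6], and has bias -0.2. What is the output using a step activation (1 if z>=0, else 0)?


z = w . x + b
= 2.6*-1.3 + -2.2*0.3 + 2.0*0.6 + -0.2
= -3.38 + -0.66 + 1.2 + -0.2
= -2.84 + -0.2
= -3.04
Since z = -3.04 < 0, output = 0

0


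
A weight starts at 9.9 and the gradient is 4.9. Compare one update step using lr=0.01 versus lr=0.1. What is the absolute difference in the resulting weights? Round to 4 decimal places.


With lr=0.01: w_new = 9.9 - 0.01 * 4.9 = 9.851
With lr=0.1: w_new = 9.9 - 0.1 * 4.9 = 9.41
Absolute difference = |9.851 - 9.41|
= 0.4410

0.4410


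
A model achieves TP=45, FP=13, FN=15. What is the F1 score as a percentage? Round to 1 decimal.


Precision = TP / (TP + FP) = 45 / 58 = 0.7759
Recall = TP / (TP + FN) = 45 / 60 = 0.75
F1 = 2 * P * R / (P + R)
= 2 * 0.7759 * 0.75 / (0.7759 + 0.75)
= 1.1638 / 1.5259
= 0.7627
As percentage: 76.3%

76.3


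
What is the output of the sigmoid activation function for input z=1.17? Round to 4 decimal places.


sigmoid(z) = 1 / (1 + exp(-z))
exp(-(1.17)) = exp(-1.17) = 0.3104
1 + 0.3104 = 1.3104
1 / 1.3104 = 0.7631

0.7631
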